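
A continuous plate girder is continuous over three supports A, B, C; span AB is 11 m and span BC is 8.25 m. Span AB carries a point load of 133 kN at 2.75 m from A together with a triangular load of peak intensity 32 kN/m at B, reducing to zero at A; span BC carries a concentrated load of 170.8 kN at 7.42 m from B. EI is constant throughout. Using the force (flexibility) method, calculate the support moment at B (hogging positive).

M_B = 275.5 kN·m

Take M_B as the redundant. Released structure: two simple spans AB and BC with a hinge at B.
Rotations at B on the released spans (each span's end-slope, ×1/EI):
  span AB: point load 133 at a = 2.75: Pab(L + a)/(6LEI) = 628.6/EI
  span AB: triangular load, peak 32: w₀L³/(45EI) = 946.5/EI
  span BC: point load 170.8 at a = 7.42: Pab(L + b)/(6LEI) = 193/EI
  relative rotation θ_0 = (1575 + 193)/EI = 1768/EI
A unit hogging moment at B produces rotation L₁/(3EI) + L₂/(3EI) = 6.417/EI.
Slope continuity at B: θ_0 = M_B·6.417/EI, so M_B = 1768/6.417 = 275.5 kN·m (hogging).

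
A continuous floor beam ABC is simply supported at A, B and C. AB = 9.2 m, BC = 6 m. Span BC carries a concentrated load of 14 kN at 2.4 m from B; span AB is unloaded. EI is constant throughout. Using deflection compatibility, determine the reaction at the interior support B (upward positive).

Take M_B as the redundant. Released structure: two simple spans AB and BC with a hinge at B.
End slopes at the hinge B, treating each span as simply supported:
  span BC: point load 14 at a = 2.4: Pab(L + b)/(6LEI) = 32.26/EI
  relative rotation θ_0 = (0 + 32.26)/EI = 32.26/EI
A unit hogging moment at B produces rotation L₁/(3EI) + L₂/(3EI) = 5.067/EI.
Compatibility: M_B·(L₁+L₂)/(3EI) = θ_0, giving M_B = 6.366 kN·m (hogging).
Span AB, ΣM about A with M_B applied at B: R_B^{AB}·9.2 = 0 + 6.366, so R_B^{AB} = 0.692 kN and R_A = 0 − 0.692 = -0.692 kN.
Span BC, ΣM about C: R_B^{BC}·6 = 50.4 + 6.366, so R_B^{BC} = 9.461 kN and R_C = 14 − 9.461 = 4.539 kN.
R_B = 0.692 + 9.461 = 10.15 kN.

R_B = 10.15 kN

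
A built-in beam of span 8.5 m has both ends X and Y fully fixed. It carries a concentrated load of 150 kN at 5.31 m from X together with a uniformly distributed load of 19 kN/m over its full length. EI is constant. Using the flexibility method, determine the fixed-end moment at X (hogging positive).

M_X = 226.6 kN·m

Take the two fixed-end moments M_X, M_Y as redundants; the released structure is the simple span XY.
Simple-span end rotations at X and Y under the given loads:
  at X: point load 150 at a = 5.31: Pab(L + b)/(6LEI) = 582.4/EI
  at Y: point load 150 at a = 5.31: Pab(L + a)/(6LEI) = 688/EI
  at X: UDL 19: wL³/(24EI) = 486.2/EI
  at Y: UDL 19: wL³/(24EI) = 486.2/EI
  θ_X0 = 1069/EI,  θ_Y0 = 1174/EI
Flexibility coefficients: a unit moment at one end gives L/(3EI) there and L/(6EI) at the far end, so f₁₁ = f₂₂ = 2.833/EI and f₁₂ = f₂₁ = 1.417/EI.
Compatibility — zero rotation at each built-in end:
  2.833 M_X + 1.417 M_Y = 1069
  1.417 M_X + 2.833 M_Y = 1174
Solving the pair gives M_X = 226.6 kN·m and M_Y = 301.1 kN·m (hogging).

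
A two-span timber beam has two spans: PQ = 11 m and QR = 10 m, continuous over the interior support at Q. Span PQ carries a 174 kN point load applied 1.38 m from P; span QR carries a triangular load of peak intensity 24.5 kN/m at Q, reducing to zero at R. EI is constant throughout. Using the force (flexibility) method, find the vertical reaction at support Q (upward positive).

Take M_Q as the redundant. Released structure: two simple spans PQ and QR with a hinge at Q.
End slopes at the hinge Q, treating each span as simply supported:
  span PQ: point load 174 at a = 1.38: Pab(L + a)/(6LEI) = 433.3/EI
  span QR: triangular load, peak 24.5: w₀L³/(45EI) = 544.4/EI
  relative rotation θ_0 = (433.3 + 544.4)/EI = 977.7/EI
A unit hogging moment at Q produces rotation L₁/(3EI) + L₂/(3EI) = 7/EI.
Slope continuity at Q: θ_0 = M_Q·7/EI, so M_Q = 977.7/7 = 139.7 kN·m (hogging).
Span PQ, ΣM about P with M_Q applied at Q: R_Q^{PQ}·11 = 240.1 + 139.7, so R_Q^{PQ} = 34.53 kN and R_P = 174 − 34.53 = 139.5 kN.
Span QR, ΣM about R: R_Q^{QR}·10 = 816.7 + 139.7, so R_Q^{QR} = 95.63 kN and R_R = 122.5 − 95.63 = 26.87 kN.
R_Q = 34.53 + 95.63 = 130.2 kN.

R_Q = 130.2 kN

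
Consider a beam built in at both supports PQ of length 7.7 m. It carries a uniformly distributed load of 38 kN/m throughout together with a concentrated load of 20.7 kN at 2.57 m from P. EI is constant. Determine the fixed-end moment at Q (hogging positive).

Release both end moments; the primary structure is a simply-supported span PQ with redundants M_P and M_Q.
End rotations of the released simple span under the applied load (×1/EI):
  at P: UDL 38: wL³/(24EI) = 722.8/EI
  at Q: UDL 38: wL³/(24EI) = 722.8/EI
  at P: point load 20.7 at a = 2.57: Pab(L + b)/(6LEI) = 75.79/EI
  at Q: point load 20.7 at a = 2.57: Pab(L + a)/(6LEI) = 60.67/EI
  θ_P0 = 798.6/EI,  θ_Q0 = 783.5/EI
Flexibility coefficients: a unit moment at one end gives L/(3EI) there and L/(6EI) at the far end, so f₁₁ = f₂₂ = 2.567/EI and f₁₂ = f₂₁ = 1.283/EI.
Compatibility — zero rotation at each built-in end:
  2.567 M_P + 1.283 M_Q = 798.6
  1.283 M_P + 2.567 M_Q = 783.5
Solving the pair gives M_P = 211.4 kN·m and M_Q = 199.6 kN·m (hogging).

M_Q = 199.6 kN·m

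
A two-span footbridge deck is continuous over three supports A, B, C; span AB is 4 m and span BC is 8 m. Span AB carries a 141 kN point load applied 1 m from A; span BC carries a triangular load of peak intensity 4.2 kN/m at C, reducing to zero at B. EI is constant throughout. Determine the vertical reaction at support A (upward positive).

R_A = 97.63 kN

Release continuity at B by inserting a hinge; the redundant is the internal moment M_B. The primary structure is two simply-supported spans AB and BC.
Discontinuity in slope at B on the released structure — sum the simple-span end rotations:
  span AB: point load 141 at a = 1: Pab(L + a)/(6LEI) = 88.12/EI
  span BC: triangular load, peak 4.2: 7w₀L³/(360EI) = 41.81/EI
  relative rotation θ_0 = (88.12 + 41.81)/EI = 129.9/EI
A unit hogging moment at B produces rotation L₁/(3EI) + L₂/(3EI) = 4/EI.
Compatibility: M_B·(L₁+L₂)/(3EI) = θ_0, giving M_B = 32.48 kN·m (hogging).
Span AB, ΣM about A with M_B applied at B: R_B^{AB}·4 = 141 + 32.48, so R_B^{AB} = 43.37 kN and R_A = 141 − 43.37 = 97.63 kN.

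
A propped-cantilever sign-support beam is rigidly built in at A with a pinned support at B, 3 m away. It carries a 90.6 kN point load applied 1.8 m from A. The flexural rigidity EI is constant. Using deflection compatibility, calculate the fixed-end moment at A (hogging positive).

Take the reaction at B as the redundant and release it; the primary structure is a cantilever fixed at A.
Primary-structure tip deflection at B by superposition:
  point load 90.6 at a = 1.8: Pa²(3L − a)/(6EI) = 352.3/EI
Flexibility coefficient — unit upward force at B: δ_{BB} = L³/(3EI) = 9/EI.
The prop prevents deflection at B: R_B = δ_0/δ_{BB} = 352.3/9 = 39.14 kN.
Moment equilibrium about A: M_A = Σ(load moments about A) − R_B·L = 163.1 − 39.14×3 = 45.66 kN·m.

M_A = 45.66 kN·m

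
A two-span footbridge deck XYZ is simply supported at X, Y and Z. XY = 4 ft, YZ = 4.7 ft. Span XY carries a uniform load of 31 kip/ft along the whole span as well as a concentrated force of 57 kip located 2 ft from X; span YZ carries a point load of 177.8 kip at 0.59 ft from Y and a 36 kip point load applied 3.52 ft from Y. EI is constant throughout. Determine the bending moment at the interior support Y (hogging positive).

Insert a hinge at Y; M_Y is the redundant, and each span becomes simply supported.
Rotations at Y on the released spans (each span's end-slope, ×1/EI):
  span XY: UDL 31: wL³/(24EI) = 82.67/EI
  span XY: point load 57 at a = 2: Pab(L + a)/(6LEI) = 57/EI
  span YZ: point load 177.8 at a = 0.59: Pab(L + b)/(6LEI) = 134.7/EI
  span YZ: point load 36 at a = 3.52: Pab(L + b)/(6LEI) = 31.18/EI
  relative rotation θ_0 = (139.7 + 165.9)/EI = 305.5/EI
A unit hogging moment at Y produces rotation L₁/(3EI) + L₂/(3EI) = 2.9/EI.
Compatibility: M_Y·(L₁+L₂)/(3EI) = θ_0, giving M_Y = 105.4 kip·ft (hogging).

M_Y = 105.4 kip·ft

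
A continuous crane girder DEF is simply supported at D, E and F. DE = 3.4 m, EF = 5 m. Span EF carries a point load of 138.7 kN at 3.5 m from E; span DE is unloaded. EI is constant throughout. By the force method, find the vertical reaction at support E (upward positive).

R_E = 69.45 kN

Release continuity at E by inserting a hinge; the redundant is the internal moment M_E. The primary structure is two simply-supported spans DE and EF.
Discontinuity in slope at E on the released structure — sum the simple-span end rotations:
  span EF: point load 138.7 at a = 3.5: Pab(L + b)/(6LEI) = 157.8/EI
  relative rotation θ_0 = (0 + 157.8)/EI = 157.8/EI
A unit hogging moment at E produces rotation L₁/(3EI) + L₂/(3EI) = 2.8/EI.
Compatibility: M_E·(L₁+L₂)/(3EI) = θ_0, giving M_E = 56.35 kN·m (hogging).
Span DE, ΣM about D with M_E applied at E: R_E^{DE}·3.4 = 0 + 56.35, so R_E^{DE} = 16.57 kN and R_D = 0 − 16.57 = -16.57 kN.
Span EF, ΣM about F: R_E^{EF}·5 = 208.1 + 56.35, so R_E^{EF} = 52.88 kN and R_F = 138.7 − 52.88 = 85.82 kN.
R_E = 16.57 + 52.88 = 69.45 kN.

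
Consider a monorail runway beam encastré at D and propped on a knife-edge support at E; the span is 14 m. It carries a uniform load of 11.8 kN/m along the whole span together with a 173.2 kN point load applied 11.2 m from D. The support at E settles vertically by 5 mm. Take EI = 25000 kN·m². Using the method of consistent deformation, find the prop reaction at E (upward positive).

R_E = 183.7 kN

Take the reaction at E as the redundant and release it; the primary structure is a cantilever fixed at D.
Downward deflection at the released point E due to the loads:
  UDL 11.8: wL⁴/(8EI) = 56664/EI
  point load 173.2 at a = 11.2: Pa²(3L − a)/(6EI) = 111528/EI
  δ_0 = 168191/EI
Flexibility coefficient — unit upward force at E: δ_{EE} = L³/(3EI) = 914.7/EI.
With EI = 25000 kN·m²: δ_0 = 6.7277 m and δ_{EE} = 0.036587 m/kN.
Compatibility — the beam at E must follow the support down by 0.005 m: δ_0 − R_E·δ_{EE} = 0.005, so R_E = (6.7277 − 0.005)/0.036587 = 183.7 kN.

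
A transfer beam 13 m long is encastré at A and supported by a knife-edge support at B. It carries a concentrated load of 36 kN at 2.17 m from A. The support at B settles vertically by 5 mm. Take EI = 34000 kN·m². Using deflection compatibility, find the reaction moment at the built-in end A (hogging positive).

Choose R_B as the redundant. The primary structure is the cantilever fixed at A.
Free-end deflection of the primary structure under the applied loading (downward +):
  point load 36 at a = 2.17: Pa²(3L − a)/(6EI) = 1041/EI
Flexibility coefficient — unit upward force at B: δ_{BB} = L³/(3EI) = 732.3/EI.
With EI = 34000 kN·m²: δ_0 = 0.030605 m and δ_{BB} = 0.021539 m/kN.
Compatibility — the beam at B must follow the support down by 0.005 m: δ_0 − R_B·δ_{BB} = 0.005, so R_B = (0.030605 − 0.005)/0.021539 = 1.189 kN.
Moment equilibrium about A: M_A = Σ(load moments about A) − R_B·L = 78.12 − 1.189×13 = 62.67 kN·m.

M_A = 62.67 kN·m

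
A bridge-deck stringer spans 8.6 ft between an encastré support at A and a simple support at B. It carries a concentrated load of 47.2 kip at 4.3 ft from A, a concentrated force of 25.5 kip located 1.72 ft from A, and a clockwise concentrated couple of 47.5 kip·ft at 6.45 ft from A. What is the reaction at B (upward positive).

R_B = 23.95 kip

Take the reaction at B as the redundant and release it; the primary structure is a cantilever fixed at A.
Primary-structure tip deflection at B by superposition:
  point load 47.2 at a = 4.3: Pa²(3L − a)/(6EI) = 3127/EI
  point load 25.5 at a = 1.72: Pa²(3L − a)/(6EI) = 302.8/EI
  clockwise couple 47.5 at a = 6.45: M₀a(2L − a)/(2EI) = 1647/EI
  δ_0 = 5077/EI
Flexibility coefficient — unit upward force at B: δ_{BB} = L³/(3EI) = 212/EI.
The prop prevents deflection at B: R_B = δ_0/δ_{BB} = 5077/212 = 23.95 kip.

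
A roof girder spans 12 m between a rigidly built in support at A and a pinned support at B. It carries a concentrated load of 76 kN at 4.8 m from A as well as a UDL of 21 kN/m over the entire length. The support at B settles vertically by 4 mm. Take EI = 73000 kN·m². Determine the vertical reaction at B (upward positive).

R_B = 109.8 kN

Choose R_B as the redundant. The primary structure is the cantilever fixed at A.
Free-end deflection of the primary structure under the applied loading (downward +):
  point load 76 at a = 4.8: Pa²(3L − a)/(6EI) = 9105/EI
  UDL 21: wL⁴/(8EI) = 54432/EI
  δ_0 = 63537/EI
Flexibility coefficient — unit upward force at B: δ_{BB} = L³/(3EI) = 576/EI.
With EI = 73000 kN·m²: δ_0 = 0.87038 m and δ_{BB} = 0.00789 m/kN.
Compatibility — the beam at B must follow the support down by 0.004 m: δ_0 − R_B·δ_{BB} = 0.004, so R_B = (0.87038 − 0.004)/0.00789 = 109.8 kN.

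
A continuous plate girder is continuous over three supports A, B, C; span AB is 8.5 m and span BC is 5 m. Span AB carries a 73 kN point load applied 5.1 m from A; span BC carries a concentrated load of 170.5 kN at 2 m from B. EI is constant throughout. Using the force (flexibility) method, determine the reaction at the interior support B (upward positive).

R_B = 189.2 kN

Release continuity at B by inserting a hinge; the redundant is the internal moment M_B. The primary structure is two simply-supported spans AB and BC.
End slopes at the hinge B, treating each span as simply supported:
  span AB: point load 73 at a = 5.1: Pab(L + a)/(6LEI) = 337.6/EI
  span BC: point load 170.5 at a = 2: Pab(L + b)/(6LEI) = 272.8/EI
  relative rotation θ_0 = (337.6 + 272.8)/EI = 610.4/EI
A unit hogging moment at B produces rotation L₁/(3EI) + L₂/(3EI) = 4.5/EI.
Compatibility: M_B·(L₁+L₂)/(3EI) = θ_0, giving M_B = 135.6 kN·m (hogging).
Span AB, ΣM about A with M_B applied at B: R_B^{AB}·8.5 = 372.3 + 135.6, so R_B^{AB} = 59.76 kN and R_A = 73 − 59.76 = 13.24 kN.
Span BC, ΣM about C: R_B^{BC}·5 = 511.5 + 135.6, so R_B^{BC} = 129.4 kN and R_C = 170.5 − 129.4 = 41.07 kN.
R_B = 59.76 + 129.4 = 189.2 kN.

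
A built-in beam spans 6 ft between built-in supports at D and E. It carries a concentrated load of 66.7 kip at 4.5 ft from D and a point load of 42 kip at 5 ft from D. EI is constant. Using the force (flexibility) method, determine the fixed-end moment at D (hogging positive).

Release both end moments; the primary structure is a simply-supported span DE with redundants M_D and M_E.
End rotations of the released simple span under the applied load (×1/EI):
  at D: point load 66.7 at a = 4.5: Pab(L + b)/(6LEI) = 93.8/EI
  at E: point load 66.7 at a = 4.5: Pab(L + a)/(6LEI) = 131.3/EI
  at D: point load 42 at a = 5: Pab(L + b)/(6LEI) = 40.83/EI
  at E: point load 42 at a = 5: Pab(L + a)/(6LEI) = 64.17/EI
  θ_D0 = 134.6/EI,  θ_E0 = 195.5/EI
Flexibility coefficients: a unit moment at one end gives L/(3EI) there and L/(6EI) at the far end, so f₁₁ = f₂₂ = 2/EI and f₁₂ = f₂₁ = 1/EI.
Compatibility — zero rotation at each built-in end:
  2 M_D + 1 M_E = 134.6
  1 M_D + 2 M_E = 195.5
Solving the pair gives M_D = 24.59 kip·ft and M_E = 85.44 kip·ft (hogging).

M_D = 24.59 kip·ft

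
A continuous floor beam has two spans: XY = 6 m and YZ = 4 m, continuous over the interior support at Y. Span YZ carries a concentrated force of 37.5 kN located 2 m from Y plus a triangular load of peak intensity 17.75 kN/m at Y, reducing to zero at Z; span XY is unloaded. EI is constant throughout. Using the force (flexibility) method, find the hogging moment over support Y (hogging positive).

Take M_Y as the redundant. Released structure: two simple spans XY and YZ with a hinge at Y.
Discontinuity in slope at Y on the released structure — sum the simple-span end rotations:
  span YZ: point load 37.5 at a = 2: Pab(L + b)/(6LEI) = 37.5/EI
  span YZ: triangular load, peak 17.75: w₀L³/(45EI) = 25.24/EI
  relative rotation θ_0 = (0 + 62.74)/EI = 62.74/EI
A unit hogging moment at Y produces rotation L₁/(3EI) + L₂/(3EI) = 3.333/EI.
Slope continuity at Y: θ_0 = M_Y·3.333/EI, so M_Y = 62.74/3.333 = 18.82 kN·m (hogging).

M_Y = 18.82 kN·m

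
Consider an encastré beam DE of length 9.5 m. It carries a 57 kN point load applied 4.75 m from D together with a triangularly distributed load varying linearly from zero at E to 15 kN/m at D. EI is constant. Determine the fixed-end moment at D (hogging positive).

M_D = 135.4 kN·m

Take the two fixed-end moments M_D, M_E as redundants; the released structure is the simple span DE.
On the primary (simply-supported) span, the end slopes from the loading are:
  at D: point load 57 at a = 4.75: Pab(L + b)/(6LEI) = 321.5/EI
  at E: point load 57 at a = 4.75: Pab(L + a)/(6LEI) = 321.5/EI
  at D: triangular load, peak 15: w₀L³/(45EI) = 285.8/EI
  at E: triangular load, peak 15: 7w₀L³/(360EI) = 250.1/EI
  θ_D0 = 607.3/EI,  θ_E0 = 571.6/EI
Flexibility coefficients: a unit moment at one end gives L/(3EI) there and L/(6EI) at the far end, so f₁₁ = f₂₂ = 3.167/EI and f₁₂ = f₂₁ = 1.583/EI.
Compatibility — zero rotation at each built-in end:
  3.167 M_D + 1.583 M_E = 607.3
  1.583 M_D + 3.167 M_E = 571.6
Solving the pair gives M_D = 135.4 kN·m and M_E = 112.8 kN·m (hogging).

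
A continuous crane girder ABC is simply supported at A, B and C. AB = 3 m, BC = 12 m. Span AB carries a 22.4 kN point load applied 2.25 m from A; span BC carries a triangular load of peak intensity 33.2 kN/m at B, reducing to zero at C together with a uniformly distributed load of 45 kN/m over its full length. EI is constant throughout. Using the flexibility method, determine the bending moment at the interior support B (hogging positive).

M_B = 905.2 kN·m

Release continuity at B by inserting a hinge; the redundant is the internal moment M_B. The primary structure is two simply-supported spans AB and BC.
Rotations at B on the released spans (each span's end-slope, ×1/EI):
  span AB: point load 22.4 at a = 2.25: Pab(L + a)/(6LEI) = 11.03/EI
  span BC: triangular load, peak 33.2: w₀L³/(45EI) = 1275/EI
  span BC: UDL 45: wL³/(24EI) = 3240/EI
  relative rotation θ_0 = (11.03 + 4515)/EI = 4526/EI
A unit hogging moment at B produces rotation L₁/(3EI) + L₂/(3EI) = 5/EI.
Compatibility: M_B·(L₁+L₂)/(3EI) = θ_0, giving M_B = 905.2 kN·m (hogging).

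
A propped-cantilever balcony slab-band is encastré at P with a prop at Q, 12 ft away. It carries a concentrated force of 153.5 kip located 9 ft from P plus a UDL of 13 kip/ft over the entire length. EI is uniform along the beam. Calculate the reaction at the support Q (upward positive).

R_Q = 155.6 kip

Take the reaction at Q as the redundant and release it; the primary structure is a cantilever fixed at P.
Downward deflection at the released point Q due to the loads:
  point load 153.5 at a = 9: Pa²(3L − a)/(6EI) = 55951/EI
  UDL 13: wL⁴/(8EI) = 33696/EI
  δ_0 = 89647/EI
Flexibility coefficient — unit upward force at Q: δ_{QQ} = L³/(3EI) = 576/EI.
Compatibility at Q: δ_0 − R_Q·δ_{QQ} = 0, so R_Q = 89647/576 = 155.6 kip.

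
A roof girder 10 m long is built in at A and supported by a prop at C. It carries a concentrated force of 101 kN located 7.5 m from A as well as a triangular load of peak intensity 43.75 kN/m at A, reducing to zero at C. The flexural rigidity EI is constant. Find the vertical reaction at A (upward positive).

Take the reaction at C as the redundant and release it; the primary structure is a cantilever fixed at A.
Deflection at C on the released cantilever, summing each load's contribution:
  point load 101 at a = 7.5: Pa²(3L − a)/(6EI) = 21305/EI
  triangular load, peak 43.75 at the fixed end: w₀L⁴/(30EI) = 14583/EI
  δ_0 = 35888/EI
Flexibility coefficient — unit upward force at C: δ_{CC} = L³/(3EI) = 333.3/EI.
Compatibility at C: δ_0 − R_C·δ_{CC} = 0, so R_C = 35888/333.3 = 107.7 kN.
Vertical equilibrium: R_A = ΣP − R_C = 319.8 − 107.7 = 212.1 kN.

R_A = 212.1 kN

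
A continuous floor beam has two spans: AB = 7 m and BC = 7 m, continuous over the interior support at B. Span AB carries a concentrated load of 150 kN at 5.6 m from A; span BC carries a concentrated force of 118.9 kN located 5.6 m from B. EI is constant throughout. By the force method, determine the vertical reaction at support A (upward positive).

R_A = 13.49 kN

Take M_B as the redundant. Released structure: two simple spans AB and BC with a hinge at B.
End slopes at the hinge B, treating each span as simply supported:
  span AB: point load 150 at a = 5.6: Pab(L + a)/(6LEI) = 352.8/EI
  span BC: point load 118.9 at a = 5.6: Pab(L + b)/(6LEI) = 186.4/EI
  relative rotation θ_0 = (352.8 + 186.4)/EI = 539.2/EI
A unit hogging moment at B produces rotation L₁/(3EI) + L₂/(3EI) = 4.667/EI.
Slope continuity at B: θ_0 = M_B·4.667/EI, so M_B = 539.2/4.667 = 115.6 kN·m (hogging).
Span AB, ΣM about A with M_B applied at B: R_B^{AB}·7 = 840 + 115.6, so R_B^{AB} = 136.5 kN and R_A = 150 − 136.5 = 13.49 kN.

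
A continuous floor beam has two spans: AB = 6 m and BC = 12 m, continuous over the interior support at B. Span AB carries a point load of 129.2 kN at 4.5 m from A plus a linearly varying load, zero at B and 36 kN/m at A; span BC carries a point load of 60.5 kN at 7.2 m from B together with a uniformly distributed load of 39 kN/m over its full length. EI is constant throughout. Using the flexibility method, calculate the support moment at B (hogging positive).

Release continuity at B by inserting a hinge; the redundant is the internal moment M_B. The primary structure is two simply-supported spans AB and BC.
End slopes at the hinge B, treating each span as simply supported:
  span AB: point load 129.2 at a = 4.5: Pab(L + a)/(6LEI) = 254.4/EI
  span AB: triangular load, peak 36: 7w₀L³/(360EI) = 151.2/EI
  span BC: point load 60.5 at a = 7.2: Pab(L + b)/(6LEI) = 487.9/EI
  span BC: UDL 39: wL³/(24EI) = 2808/EI
  relative rotation θ_0 = (405.6 + 3296)/EI = 3701/EI
A unit hogging moment at B produces rotation L₁/(3EI) + L₂/(3EI) = 6/EI.
Slope continuity at B: θ_0 = M_B·6/EI, so M_B = 3701/6 = 616.9 kN·m (hogging).

M_B = 616.9 kN·m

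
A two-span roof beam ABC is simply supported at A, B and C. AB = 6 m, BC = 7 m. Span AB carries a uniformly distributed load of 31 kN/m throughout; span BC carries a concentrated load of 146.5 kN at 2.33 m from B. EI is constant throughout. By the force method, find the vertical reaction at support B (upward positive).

Take M_B as the redundant. Released structure: two simple spans AB and BC with a hinge at B.
Rotations at B on the released spans (each span's end-slope, ×1/EI):
  span AB: UDL 31: wL³/(24EI) = 279/EI
  span BC: point load 146.5 at a = 2.33: Pab(L + b)/(6LEI) = 442.9/EI
  relative rotation θ_0 = (279 + 442.9)/EI = 721.9/EI
A unit hogging moment at B produces rotation L₁/(3EI) + L₂/(3EI) = 4.333/EI.
Compatibility: M_B·(L₁+L₂)/(3EI) = θ_0, giving M_B = 166.6 kN·m (hogging).
Span AB, ΣM about A with M_B applied at B: R_B^{AB}·6 = 558 + 166.6, so R_B^{AB} = 120.8 kN and R_A = 186 − 120.8 = 65.23 kN.
Span BC, ΣM about C: R_B^{BC}·7 = 684.2 + 166.6, so R_B^{BC} = 121.5 kN and R_C = 146.5 − 121.5 = 24.96 kN.
R_B = 120.8 + 121.5 = 242.3 kN.

R_B = 242.3 kN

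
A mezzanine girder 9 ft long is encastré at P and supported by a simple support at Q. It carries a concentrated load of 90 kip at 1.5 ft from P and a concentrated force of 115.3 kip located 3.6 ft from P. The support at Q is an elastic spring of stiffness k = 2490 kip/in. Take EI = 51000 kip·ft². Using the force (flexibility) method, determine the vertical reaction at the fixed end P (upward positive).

Choose R_Q as the redundant. The primary structure is the cantilever fixed at P.
Primary-structure tip deflection at Q by superposition:
  point load 90 at a = 1.5: Pa²(3L − a)/(6EI) = 860.6/EI
  point load 115.3 at a = 3.6: Pa²(3L − a)/(6EI) = 5828/EI
  δ_0 = 6688/EI
Flexibility coefficient — unit upward force at Q: δ_{QQ} = L³/(3EI) = 243/EI.
With EI = 51000 kip·ft²: δ_0 = 0.13114 ft and δ_{QQ} = 0.004765 ft/kip.
Compatibility — the spring shortens by R_Q/k under the reaction it provides: δ_0 − R_Q·δ_{QQ} = R_Q/k. With 1/k = 1/(2490×12) ft/kip = 0.000033 ft/kip, R_Q = δ_0 / (δ_{QQ} + 1/k) = 0.13114 / (0.004765 + 0.000033) = 27.33 kip.
Vertical equilibrium: R_P = ΣP − R_Q = 205.3 − 27.33 = 178 kip.

R_P = 178 kip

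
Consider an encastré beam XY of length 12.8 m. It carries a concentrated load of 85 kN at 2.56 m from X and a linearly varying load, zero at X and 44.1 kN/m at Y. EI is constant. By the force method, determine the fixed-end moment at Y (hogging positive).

Take the two fixed-end moments M_X, M_Y as redundants; the released structure is the simple span XY.
Simple-span end rotations at X and Y under the given loads:
  at X: point load 85 at a = 2.56: Pab(L + b)/(6LEI) = 668.5/EI
  at Y: point load 85 at a = 2.56: Pab(L + a)/(6LEI) = 445.6/EI
  at X: triangular load, peak 44.1: 7w₀L³/(360EI) = 1798/EI
  at Y: triangular load, peak 44.1: w₀L³/(45EI) = 2055/EI
  θ_X0 = 2467/EI,  θ_Y0 = 2501/EI
Flexibility coefficients: a unit moment at one end gives L/(3EI) there and L/(6EI) at the far end, so f₁₁ = f₂₂ = 4.267/EI and f₁₂ = f₂₁ = 2.133/EI.
Compatibility — zero rotation at each built-in end:
  4.267 M_X + 2.133 M_Y = 2467
  2.133 M_X + 4.267 M_Y = 2501
Solving the pair gives M_X = 380.1 kN·m and M_Y = 396.1 kN·m (hogging).

M_Y = 396.1 kN·m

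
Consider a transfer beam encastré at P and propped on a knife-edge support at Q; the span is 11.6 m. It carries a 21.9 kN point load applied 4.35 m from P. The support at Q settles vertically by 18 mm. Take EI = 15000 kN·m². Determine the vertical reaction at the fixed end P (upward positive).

R_P = 18.38 kN

Choose R_Q as the redundant. The primary structure is the cantilever fixed at P.
Downward deflection at the released point Q due to the loads:
  point load 21.9 at a = 4.35: Pa²(3L − a)/(6EI) = 2103/EI
Tip deflection under a unit load at Q: L³/(3EI) = 520.3/EI.
With EI = 15000 kN·m²: δ_0 = 0.14021 m and δ_{QQ} = 0.034687 m/kN.
Compatibility — the beam at Q must follow the support down by 0.018 m: δ_0 − R_Q·δ_{QQ} = 0.018, so R_Q = (0.14021 − 0.018)/0.034687 = 3.523 kN.
Vertical equilibrium: R_P = ΣP − R_Q = 21.9 − 3.523 = 18.38 kN.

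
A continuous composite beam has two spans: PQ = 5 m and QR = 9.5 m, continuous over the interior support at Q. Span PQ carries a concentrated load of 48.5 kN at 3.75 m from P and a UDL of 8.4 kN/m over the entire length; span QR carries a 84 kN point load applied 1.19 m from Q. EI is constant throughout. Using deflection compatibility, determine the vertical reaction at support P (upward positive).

R_P = 17.83 kN

Take M_Q as the redundant. Released structure: two simple spans PQ and QR with a hinge at Q.
End slopes at the hinge Q, treating each span as simply supported:
  span PQ: point load 48.5 at a = 3.75: Pab(L + a)/(6LEI) = 66.31/EI
  span PQ: UDL 8.4: wL³/(24EI) = 43.75/EI
  span QR: point load 84 at a = 1.19: Pab(L + b)/(6LEI) = 259.5/EI
  relative rotation θ_0 = (110.1 + 259.5)/EI = 369.6/EI
A unit hogging moment at Q produces rotation L₁/(3EI) + L₂/(3EI) = 4.833/EI.
Slope continuity at Q: θ_0 = M_Q·4.833/EI, so M_Q = 369.6/4.833 = 76.47 kN·m (hogging).
Span PQ, ΣM about P with M_Q applied at Q: R_Q^{PQ}·5 = 286.9 + 76.47, so R_Q^{PQ} = 72.67 kN and R_P = 90.5 − 72.67 = 17.83 kN.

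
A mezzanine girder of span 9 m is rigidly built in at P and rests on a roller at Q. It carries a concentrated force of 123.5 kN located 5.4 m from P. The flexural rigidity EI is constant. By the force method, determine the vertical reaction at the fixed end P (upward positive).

Choose R_Q as the redundant. The primary structure is the cantilever fixed at P.
Primary-structure tip deflection at Q by superposition:
  point load 123.5 at a = 5.4: Pa²(3L − a)/(6EI) = 12965/EI
Tip deflection under a unit load at Q: L³/(3EI) = 243/EI.
Compatibility at Q: δ_0 − R_Q·δ_{QQ} = 0, so R_Q = 12965/243 = 53.35 kN.
Vertical equilibrium: R_P = ΣP − R_Q = 123.5 − 53.35 = 70.15 kN.

R_P = 70.15 kN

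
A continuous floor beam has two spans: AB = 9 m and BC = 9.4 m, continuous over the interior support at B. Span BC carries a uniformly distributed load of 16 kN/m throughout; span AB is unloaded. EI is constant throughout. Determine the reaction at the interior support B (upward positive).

Take M_B as the redundant. Released structure: two simple spans AB and BC with a hinge at B.
Rotations at B on the released spans (each span's end-slope, ×1/EI):
  span BC: UDL 16: wL³/(24EI) = 553.7/EI
  relative rotation θ_0 = (0 + 553.7)/EI = 553.7/EI
A unit hogging moment at B produces rotation L₁/(3EI) + L₂/(3EI) = 6.133/EI.
Slope continuity at B: θ_0 = M_B·6.133/EI, so M_B = 553.7/6.133 = 90.28 kN·m (hogging).
Span AB, ΣM about A with M_B applied at B: R_B^{AB}·9 = 0 + 90.28, so R_B^{AB} = 10.03 kN and R_A = 0 − 10.03 = -10.03 kN.
Span BC, ΣM about C: R_B^{BC}·9.4 = 706.9 + 90.28, so R_B^{BC} = 84.8 kN and R_C = 150.4 − 84.8 = 65.6 kN.
R_B = 10.03 + 84.8 = 94.84 kN.

R_B = 94.84 kN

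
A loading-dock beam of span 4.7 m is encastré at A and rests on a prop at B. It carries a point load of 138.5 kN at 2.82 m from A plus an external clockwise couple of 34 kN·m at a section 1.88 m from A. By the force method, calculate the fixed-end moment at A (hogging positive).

M_A = 110.7 kN·m

Take the reaction at B as the redundant and release it; the primary structure is a cantilever fixed at A.
Deflection at B on the released cantilever, summing each load's contribution:
  point load 138.5 at a = 2.82: Pa²(3L − a)/(6EI) = 2071/EI
  clockwise couple 34 at a = 1.88: M₀a(2L − a)/(2EI) = 240.3/EI
  δ_0 = 2311/EI
Flexibility coefficient — unit upward force at B: δ_{BB} = L³/(3EI) = 34.61/EI.
Compatibility at B: δ_0 − R_B·δ_{BB} = 0, so R_B = 2311/34.61 = 66.78 kN.
Moment equilibrium about A: M_A = Σ(load moments about A) − R_B·L = 424.6 − 66.78×4.7 = 110.7 kN·m.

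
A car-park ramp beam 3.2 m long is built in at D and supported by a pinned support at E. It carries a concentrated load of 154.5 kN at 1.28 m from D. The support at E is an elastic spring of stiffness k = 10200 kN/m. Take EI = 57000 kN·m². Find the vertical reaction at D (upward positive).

Remove the prop at E; the released (primary) structure is a cantilever built in at D.
Free-end deflection of the primary structure under the applied loading (downward +):
  point load 154.5 at a = 1.28: Pa²(3L − a)/(6EI) = 351/EI
Tip deflection under a unit load at E: L³/(3EI) = 10.92/EI.
With EI = 57000 kN·m²: δ_0 = 0.006158 m and δ_{EE} = 0.000192 m/kN.
Compatibility — the spring shortens by R_E/k under the reaction it provides: δ_0 − R_E·δ_{EE} = R_E/k. With 1/k = 0.000098 m/kN, R_E = δ_0 / (δ_{EE} + 1/k) = 0.006158 / (0.000192 + 0.000098) = 21.26 kN.
Vertical equilibrium: R_D = ΣP − R_E = 154.5 − 21.26 = 133.2 kN.

R_D = 133.2 kN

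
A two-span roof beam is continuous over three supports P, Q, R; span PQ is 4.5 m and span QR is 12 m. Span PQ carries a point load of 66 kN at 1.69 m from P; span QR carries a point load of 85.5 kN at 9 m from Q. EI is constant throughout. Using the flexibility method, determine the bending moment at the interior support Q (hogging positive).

M_Q = 100.5 kN·m

Take M_Q as the redundant. Released structure: two simple spans PQ and QR with a hinge at Q.
Discontinuity in slope at Q on the released structure — sum the simple-span end rotations:
  span PQ: point load 66 at a = 1.69: Pab(L + a)/(6LEI) = 71.86/EI
  span QR: point load 85.5 at a = 9: Pab(L + b)/(6LEI) = 480.9/EI
  relative rotation θ_0 = (71.86 + 480.9)/EI = 552.8/EI
A unit hogging moment at Q produces rotation L₁/(3EI) + L₂/(3EI) = 5.5/EI.
Compatibility: M_Q·(L₁+L₂)/(3EI) = θ_0, giving M_Q = 100.5 kN·m (hogging).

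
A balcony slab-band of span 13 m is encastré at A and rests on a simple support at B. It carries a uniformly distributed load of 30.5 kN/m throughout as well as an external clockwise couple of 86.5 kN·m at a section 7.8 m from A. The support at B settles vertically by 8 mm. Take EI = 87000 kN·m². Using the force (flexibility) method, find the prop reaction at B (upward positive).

R_B = 156.1 kN

Remove the prop at B; the released (primary) structure is a cantilever built in at A.
Deflection at B on the released cantilever, summing each load's contribution:
  UDL 30.5: wL⁴/(8EI) = 108889/EI
  clockwise couple 86.5 at a = 7.8: M₀a(2L − a)/(2EI) = 6140/EI
  δ_0 = 115029/EI
Tip deflection under a unit load at B: L³/(3EI) = 732.3/EI.
With EI = 87000 kN·m²: δ_0 = 1.3222 m and δ_{BB} = 0.008418 m/kN.
Compatibility — the beam at B must follow the support down by 0.008 m: δ_0 − R_B·δ_{BB} = 0.008, so R_B = (1.3222 − 0.008)/0.008418 = 156.1 kN.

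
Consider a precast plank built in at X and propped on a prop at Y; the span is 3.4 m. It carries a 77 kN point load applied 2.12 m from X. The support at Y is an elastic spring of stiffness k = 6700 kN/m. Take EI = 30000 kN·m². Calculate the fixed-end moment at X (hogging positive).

M_X = 73.1 kN·m

Choose R_Y as the redundant. The primary structure is the cantilever fixed at X.
Deflection at Y on the released cantilever, summing each load's contribution:
  point load 77 at a = 2.12: Pa²(3L − a)/(6EI) = 466/EI
Tip deflection under a unit load at Y: L³/(3EI) = 13.1/EI.
With EI = 30000 kN·m²: δ_0 = 0.015535 m and δ_{YY} = 0.000437 m/kN.
Compatibility — the spring shortens by R_Y/k under the reaction it provides: δ_0 − R_Y·δ_{YY} = R_Y/k. With 1/k = 0.000149 m/kN, R_Y = δ_0 / (δ_{YY} + 1/k) = 0.015535 / (0.000437 + 0.000149) = 26.51 kN.
Moment equilibrium about X: M_X = Σ(load moments about X) − R_Y·L = 163.2 − 26.51×3.4 = 73.1 kN·m.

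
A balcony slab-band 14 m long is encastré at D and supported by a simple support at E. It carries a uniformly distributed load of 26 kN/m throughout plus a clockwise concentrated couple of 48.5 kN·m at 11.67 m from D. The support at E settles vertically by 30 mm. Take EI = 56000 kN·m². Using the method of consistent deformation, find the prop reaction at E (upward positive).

Remove the prop at E; the released (primary) structure is a cantilever built in at D.
Downward deflection at the released point E due to the loads:
  UDL 26: wL⁴/(8EI) = 124852/EI
  clockwise couple 48.5 at a = 11.67: M₀a(2L − a)/(2EI) = 4621/EI
  δ_0 = 129473/EI
Flexibility coefficient — unit upward force at E: δ_{EE} = L³/(3EI) = 914.7/EI.
With EI = 56000 kN·m²: δ_0 = 2.312 m and δ_{EE} = 0.016333 m/kN.
Compatibility — the beam at E must follow the support down by 0.03 m: δ_0 − R_E·δ_{EE} = 0.03, so R_E = (2.312 − 0.03)/0.016333 = 139.7 kN.

R_E = 139.7 kN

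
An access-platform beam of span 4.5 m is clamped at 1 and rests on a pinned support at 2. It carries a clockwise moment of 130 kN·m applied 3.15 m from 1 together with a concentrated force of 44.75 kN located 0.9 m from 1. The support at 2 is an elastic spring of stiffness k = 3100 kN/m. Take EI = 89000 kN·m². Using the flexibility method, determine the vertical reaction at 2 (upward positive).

R_2 = 21.56 kN

Choose R_2 as the redundant. The primary structure is the cantilever fixed at 1.
Deflection at 2 on the released cantilever, summing each load's contribution:
  clockwise couple 130 at a = 3.15: M₀a(2L − a)/(2EI) = 1198/EI
  point load 44.75 at a = 0.9: Pa²(3L − a)/(6EI) = 76.12/EI
  δ_0 = 1274/EI
Flexibility coefficient — unit upward force at 2: δ_{22} = L³/(3EI) = 30.38/EI.
With EI = 89000 kN·m²: δ_0 = 0.014314 m and δ_{22} = 0.000341 m/kN.
Compatibility — the spring shortens by R_2/k under the reaction it provides: δ_0 − R_2·δ_{22} = R_2/k. With 1/k = 0.000323 m/kN, R_2 = δ_0 / (δ_{22} + 1/k) = 0.014314 / (0.000341 + 0.000323) = 21.56 kN.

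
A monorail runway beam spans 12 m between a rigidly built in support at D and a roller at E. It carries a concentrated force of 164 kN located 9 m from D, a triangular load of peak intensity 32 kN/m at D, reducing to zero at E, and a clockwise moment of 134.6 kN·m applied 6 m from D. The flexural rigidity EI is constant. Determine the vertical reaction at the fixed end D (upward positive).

R_D = 201.2 kN

Choose R_E as the redundant. The primary structure is the cantilever fixed at D.
Free-end deflection of the primary structure under the applied loading (downward +):
  point load 164 at a = 9: Pa²(3L − a)/(6EI) = 59778/EI
  triangular load, peak 32 at the fixed end: w₀L⁴/(30EI) = 22118/EI
  clockwise couple 134.6 at a = 6: M₀a(2L − a)/(2EI) = 7268/EI
  δ_0 = 89165/EI
Tip deflection under a unit load at E: L³/(3EI) = 576/EI.
Compatibility at E: δ_0 − R_E·δ_{EE} = 0, so R_E = 89165/576 = 154.8 kN.
Vertical equilibrium: R_D = ΣP − R_E = 356 − 154.8 = 201.2 kN.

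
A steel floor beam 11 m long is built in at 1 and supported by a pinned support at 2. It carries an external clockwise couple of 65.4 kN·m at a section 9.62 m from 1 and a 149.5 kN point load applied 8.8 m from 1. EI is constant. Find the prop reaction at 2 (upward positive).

R_2 = 114 kN

Choose R_2 as the redundant. The primary structure is the cantilever fixed at 1.
Deflection at 2 on the released cantilever, summing each load's contribution:
  clockwise couple 65.4 at a = 9.62: M₀a(2L − a)/(2EI) = 3894/EI
  point load 149.5 at a = 8.8: Pa²(3L − a)/(6EI) = 46695/EI
  δ_0 = 50589/EI
Flexibility coefficient — unit upward force at 2: δ_{22} = L³/(3EI) = 443.7/EI.
Compatibility at 2: δ_0 − R_2·δ_{22} = 0, so R_2 = 50589/443.7 = 114 kN.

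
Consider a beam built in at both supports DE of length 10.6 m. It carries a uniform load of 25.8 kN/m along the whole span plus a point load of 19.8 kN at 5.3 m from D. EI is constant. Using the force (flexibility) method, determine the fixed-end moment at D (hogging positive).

M_D = 267.8 kN·m

Take the two fixed-end moments M_D, M_E as redundants; the released structure is the simple span DE.
Simple-span end rotations at D and E under the given loads:
  at D: UDL 25.8: wL³/(24EI) = 1280/EI
  at E: UDL 25.8: wL³/(24EI) = 1280/EI
  at D: point load 19.8 at a = 5.3: Pab(L + b)/(6LEI) = 139/EI
  at E: point load 19.8 at a = 5.3: Pab(L + a)/(6LEI) = 139/EI
  θ_D0 = 1419/EI,  θ_E0 = 1419/EI
Flexibility coefficients: a unit moment at one end gives L/(3EI) there and L/(6EI) at the far end, so f₁₁ = f₂₂ = 3.533/EI and f₁₂ = f₂₁ = 1.767/EI.
Compatibility — zero rotation at each built-in end:
  3.533 M_D + 1.767 M_E = 1419
  1.767 M_D + 3.533 M_E = 1419
Solving the pair gives M_D = 267.8 kN·m and M_E = 267.8 kN·m (hogging).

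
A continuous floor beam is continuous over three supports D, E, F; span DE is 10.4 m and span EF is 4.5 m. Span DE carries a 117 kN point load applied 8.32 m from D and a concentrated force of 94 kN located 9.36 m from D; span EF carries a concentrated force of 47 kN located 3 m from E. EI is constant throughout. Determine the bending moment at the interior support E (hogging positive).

Insert a hinge at E; M_E is the redundant, and each span becomes simply supported.
Discontinuity in slope at E on the released structure — sum the simple-span end rotations:
  span DE: point load 117 at a = 8.32: Pab(L + a)/(6LEI) = 607.4/EI
  span DE: point load 94 at a = 9.36: Pab(L + a)/(6LEI) = 289.8/EI
  span EF: point load 47 at a = 3: Pab(L + b)/(6LEI) = 47/EI
  relative rotation θ_0 = (897.2 + 47)/EI = 944.2/EI
A unit hogging moment at E produces rotation L₁/(3EI) + L₂/(3EI) = 4.967/EI.
Compatibility: M_E·(L₁+L₂)/(3EI) = θ_0, giving M_E = 190.1 kN·m (hogging).

M_E = 190.1 kN·m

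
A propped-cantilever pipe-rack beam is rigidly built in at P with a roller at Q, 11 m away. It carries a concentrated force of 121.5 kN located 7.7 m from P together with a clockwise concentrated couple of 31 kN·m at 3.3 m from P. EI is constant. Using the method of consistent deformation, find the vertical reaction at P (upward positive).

R_P = 50.88 kN

Release the roller at Q. Primary structure: cantilever fixed at P.
Deflection at Q on the released cantilever, summing each load's contribution:
  point load 121.5 at a = 7.7: Pa²(3L − a)/(6EI) = 30376/EI
  clockwise couple 31 at a = 3.3: M₀a(2L − a)/(2EI) = 956.5/EI
  δ_0 = 31332/EI
Tip deflection under a unit load at Q: L³/(3EI) = 443.7/EI.
The prop prevents deflection at Q: R_Q = δ_0/δ_{QQ} = 31332/443.7 = 70.62 kN.
Vertical equilibrium: R_P = ΣP − R_Q = 121.5 − 70.62 = 50.88 kN.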